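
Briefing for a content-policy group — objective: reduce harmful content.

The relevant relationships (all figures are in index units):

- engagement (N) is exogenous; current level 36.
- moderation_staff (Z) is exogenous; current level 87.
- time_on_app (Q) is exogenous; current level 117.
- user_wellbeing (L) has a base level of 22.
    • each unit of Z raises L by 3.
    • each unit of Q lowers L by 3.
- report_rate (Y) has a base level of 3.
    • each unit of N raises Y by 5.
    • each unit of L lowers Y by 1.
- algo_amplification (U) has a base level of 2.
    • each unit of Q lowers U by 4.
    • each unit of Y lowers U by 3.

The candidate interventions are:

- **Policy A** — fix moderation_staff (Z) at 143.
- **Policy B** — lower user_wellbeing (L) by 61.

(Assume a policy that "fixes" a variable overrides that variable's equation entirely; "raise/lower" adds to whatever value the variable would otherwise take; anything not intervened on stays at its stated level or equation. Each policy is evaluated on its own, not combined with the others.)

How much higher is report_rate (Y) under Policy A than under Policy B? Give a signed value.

-229

Policy A (Z := 143):
  N = 36
  Z = 143
  Q = 117
  L = 22 + 3·143 − 3·117 = 100
  Y = 3 + 5·36 − 100 = 83
Policy B (L − 61):
  N = 36
  Z = 87
  Q = 117
  L = 22 + 3·87 − 3·117 (−61 from intervention) = -129
  Y = 3 + 5·36 − (-129) = 312
Y: 83 − 312 = -229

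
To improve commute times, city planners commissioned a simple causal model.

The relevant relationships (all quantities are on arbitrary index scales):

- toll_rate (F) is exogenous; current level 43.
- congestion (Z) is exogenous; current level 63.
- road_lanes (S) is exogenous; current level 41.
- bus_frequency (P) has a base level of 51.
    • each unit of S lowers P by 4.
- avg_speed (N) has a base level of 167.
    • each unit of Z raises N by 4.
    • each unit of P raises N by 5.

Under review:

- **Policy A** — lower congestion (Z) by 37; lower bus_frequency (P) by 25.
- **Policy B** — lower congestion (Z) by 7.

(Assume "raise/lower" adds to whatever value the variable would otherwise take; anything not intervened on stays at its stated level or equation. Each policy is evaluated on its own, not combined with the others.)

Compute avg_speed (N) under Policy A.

Policy A (Z − 37, P − 25):
  Z = 63 − 37 = 26
  S = 41
  P = 51 − 4·41 (−25 from intervention) = -138
  N = 167 + 4·26 + 5·(-138) = -419

-419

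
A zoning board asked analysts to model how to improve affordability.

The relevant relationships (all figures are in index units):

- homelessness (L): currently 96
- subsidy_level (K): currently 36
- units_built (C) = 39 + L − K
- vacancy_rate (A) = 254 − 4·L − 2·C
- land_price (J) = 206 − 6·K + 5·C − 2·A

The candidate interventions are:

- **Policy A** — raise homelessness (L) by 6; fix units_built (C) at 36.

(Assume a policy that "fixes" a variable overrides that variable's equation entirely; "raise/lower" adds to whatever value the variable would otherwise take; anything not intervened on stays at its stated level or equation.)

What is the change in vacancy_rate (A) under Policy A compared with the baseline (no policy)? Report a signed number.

102

Baseline:
  L = 96
  K = 36
  C = 39 + 96 − 36 = 99
  A = 254 − 4·96 − 2·99 = -328
Policy A (L + 6, C := 36):
  L = 96 + 6 = 102
  K = 36
  C = 36
  A = 254 − 4·102 − 2·36 = -226
Change in A: -226 − (-328) = 102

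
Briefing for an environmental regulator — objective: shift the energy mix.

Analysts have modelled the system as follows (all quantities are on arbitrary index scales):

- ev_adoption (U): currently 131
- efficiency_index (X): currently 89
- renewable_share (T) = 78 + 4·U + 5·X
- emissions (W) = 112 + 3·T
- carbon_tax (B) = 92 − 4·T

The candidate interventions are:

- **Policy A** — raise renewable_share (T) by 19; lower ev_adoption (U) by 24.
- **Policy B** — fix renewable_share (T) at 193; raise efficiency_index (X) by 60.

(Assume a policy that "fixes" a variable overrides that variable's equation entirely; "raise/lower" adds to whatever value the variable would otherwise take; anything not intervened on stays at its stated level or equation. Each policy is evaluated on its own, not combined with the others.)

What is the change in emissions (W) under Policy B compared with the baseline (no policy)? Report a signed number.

Baseline:
  U = 131
  X = 89
  T = 78 + 4·131 + 5·89 = 1047
  W = 112 + 3·1047 = 3253
Policy B (T := 193, X + 60):
  U = 131
  X = 89 + 60 = 149
  T = 193
  W = 112 + 3·193 = 691
Change in W: 691 − 3253 = -2562

-2562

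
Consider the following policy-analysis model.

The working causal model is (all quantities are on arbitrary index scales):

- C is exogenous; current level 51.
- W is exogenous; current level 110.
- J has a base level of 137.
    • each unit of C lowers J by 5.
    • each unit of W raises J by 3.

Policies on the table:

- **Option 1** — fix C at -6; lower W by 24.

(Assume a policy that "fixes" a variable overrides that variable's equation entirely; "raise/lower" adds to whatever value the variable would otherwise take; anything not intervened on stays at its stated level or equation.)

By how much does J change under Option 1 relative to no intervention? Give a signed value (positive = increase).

Baseline:
  C = 51
  W = 110
  J = 137 − 5·51 + 3·110 = 212
Option 1 (C := -6, W − 24):
  C = -6
  W = 110 − 24 = 86
  J = 137 − 5·(-6) + 3·86 = 425
Change in J: 425 − 212 = 213

213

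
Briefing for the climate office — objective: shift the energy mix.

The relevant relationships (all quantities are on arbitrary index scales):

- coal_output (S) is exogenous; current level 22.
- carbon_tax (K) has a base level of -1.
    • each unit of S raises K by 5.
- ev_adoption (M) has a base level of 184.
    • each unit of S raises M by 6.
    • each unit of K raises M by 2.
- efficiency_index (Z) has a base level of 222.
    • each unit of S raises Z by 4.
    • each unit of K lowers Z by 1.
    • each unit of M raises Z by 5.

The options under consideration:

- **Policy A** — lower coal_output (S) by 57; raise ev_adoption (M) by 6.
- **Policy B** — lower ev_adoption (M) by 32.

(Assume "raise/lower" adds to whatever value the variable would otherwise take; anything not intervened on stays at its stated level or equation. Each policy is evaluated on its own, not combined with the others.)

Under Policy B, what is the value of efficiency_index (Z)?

Policy B (M − 32):
  S = 22
  K = -1 + 5·22 = 109
  M = 184 + 6·22 + 2·109 (−32 from intervention) = 502
  Z = 222 + 4·22 − 109 + 5·502 = 2711

2711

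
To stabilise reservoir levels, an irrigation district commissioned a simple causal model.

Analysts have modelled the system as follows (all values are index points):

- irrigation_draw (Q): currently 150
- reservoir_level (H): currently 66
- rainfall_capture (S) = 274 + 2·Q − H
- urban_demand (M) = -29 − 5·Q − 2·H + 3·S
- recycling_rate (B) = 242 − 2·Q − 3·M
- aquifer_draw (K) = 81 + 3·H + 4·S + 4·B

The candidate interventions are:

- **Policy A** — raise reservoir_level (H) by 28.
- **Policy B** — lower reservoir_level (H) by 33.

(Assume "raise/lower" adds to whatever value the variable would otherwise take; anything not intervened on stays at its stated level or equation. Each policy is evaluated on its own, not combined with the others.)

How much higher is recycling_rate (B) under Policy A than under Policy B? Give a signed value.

915

Policy A (H + 28):
  Q = 150
  H = 66 + 28 = 94
  S = 274 + 2·150 − 94 = 480
  M = -29 − 5·150 − 2·94 + 3·480 = 473
  B = 242 − 2·150 − 3·473 = -1477
Policy B (H − 33):
  Q = 150
  H = 66 − 33 = 33
  S = 274 + 2·150 − 33 = 541
  M = -29 − 5·150 − 2·33 + 3·541 = 778
  B = 242 − 2·150 − 3·778 = -2392
B: -1477 − (-2392) = 915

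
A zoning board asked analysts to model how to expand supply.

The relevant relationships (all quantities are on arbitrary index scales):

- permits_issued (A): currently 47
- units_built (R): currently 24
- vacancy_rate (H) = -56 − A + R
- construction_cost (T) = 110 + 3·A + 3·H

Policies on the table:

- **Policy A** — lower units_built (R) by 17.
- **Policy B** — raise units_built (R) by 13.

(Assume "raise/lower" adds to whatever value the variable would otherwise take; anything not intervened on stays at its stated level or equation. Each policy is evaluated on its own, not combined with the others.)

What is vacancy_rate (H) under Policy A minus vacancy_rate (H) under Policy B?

-30

Policy A (R − 17):
  A = 47
  R = 24 − 17 = 7
  H = -56 − 47 + 7 = -96
Policy B (R + 13):
  A = 47
  R = 24 + 13 = 37
  H = -56 − 47 + 37 = -66
H: -96 − (-66) = -30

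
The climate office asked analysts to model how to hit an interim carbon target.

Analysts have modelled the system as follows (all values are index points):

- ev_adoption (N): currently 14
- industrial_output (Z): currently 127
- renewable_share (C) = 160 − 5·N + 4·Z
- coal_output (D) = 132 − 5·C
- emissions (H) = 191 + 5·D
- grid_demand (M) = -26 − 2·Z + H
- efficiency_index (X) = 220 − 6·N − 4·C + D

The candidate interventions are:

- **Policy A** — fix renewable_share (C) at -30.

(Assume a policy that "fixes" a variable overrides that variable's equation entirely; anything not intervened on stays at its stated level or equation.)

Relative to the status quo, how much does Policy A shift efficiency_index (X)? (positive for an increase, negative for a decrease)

Baseline:
  N = 14
  Z = 127
  C = 160 − 5·14 + 4·127 = 598
  D = 132 − 5·598 = -2858
  X = 220 − 6·14 − 4·598 + (-2858) = -5114
Policy A (C := -30):
  N = 14
  Z = 127
  C = -30
  D = 132 − 5·(-30) = 282
  X = 220 − 6·14 − 4·(-30) + 282 = 538
Change in X: 538 − (-5114) = 5652

5652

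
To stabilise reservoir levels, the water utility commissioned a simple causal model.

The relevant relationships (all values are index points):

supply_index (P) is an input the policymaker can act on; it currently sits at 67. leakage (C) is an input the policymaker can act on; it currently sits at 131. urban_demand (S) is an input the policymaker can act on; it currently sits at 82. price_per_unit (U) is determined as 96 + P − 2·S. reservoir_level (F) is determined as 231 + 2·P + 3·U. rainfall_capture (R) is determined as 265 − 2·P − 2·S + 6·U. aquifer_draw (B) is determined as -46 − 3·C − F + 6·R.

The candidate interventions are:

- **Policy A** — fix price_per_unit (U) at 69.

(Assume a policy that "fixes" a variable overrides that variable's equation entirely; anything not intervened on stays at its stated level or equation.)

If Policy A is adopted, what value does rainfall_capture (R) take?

Policy A (U := 69):
  P = 67
  S = 82
  U = 69
  R = 265 − 2·67 − 2·82 + 6·69 = 381

381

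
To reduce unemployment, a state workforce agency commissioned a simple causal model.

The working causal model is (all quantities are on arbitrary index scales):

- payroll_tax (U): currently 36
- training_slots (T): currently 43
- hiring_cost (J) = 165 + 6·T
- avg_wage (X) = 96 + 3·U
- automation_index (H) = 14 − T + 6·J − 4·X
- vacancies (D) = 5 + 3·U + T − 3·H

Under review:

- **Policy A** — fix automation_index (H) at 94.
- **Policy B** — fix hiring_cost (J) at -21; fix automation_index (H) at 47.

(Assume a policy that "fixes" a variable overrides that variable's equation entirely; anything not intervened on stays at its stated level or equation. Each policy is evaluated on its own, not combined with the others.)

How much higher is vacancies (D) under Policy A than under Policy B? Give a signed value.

Policy A (H := 94):
  U = 36
  T = 43
  J = 165 + 6·43 = 423
  X = 96 + 3·36 = 204
  H = 94
  D = 5 + 3·36 + 43 − 3·94 = -126
Policy B (J := -21, H := 47):
  U = 36
  T = 43
  J = -21
  X = 96 + 3·36 = 204
  H = 47
  D = 5 + 3·36 + 43 − 3·47 = 15
D: -126 − 15 = -141

-141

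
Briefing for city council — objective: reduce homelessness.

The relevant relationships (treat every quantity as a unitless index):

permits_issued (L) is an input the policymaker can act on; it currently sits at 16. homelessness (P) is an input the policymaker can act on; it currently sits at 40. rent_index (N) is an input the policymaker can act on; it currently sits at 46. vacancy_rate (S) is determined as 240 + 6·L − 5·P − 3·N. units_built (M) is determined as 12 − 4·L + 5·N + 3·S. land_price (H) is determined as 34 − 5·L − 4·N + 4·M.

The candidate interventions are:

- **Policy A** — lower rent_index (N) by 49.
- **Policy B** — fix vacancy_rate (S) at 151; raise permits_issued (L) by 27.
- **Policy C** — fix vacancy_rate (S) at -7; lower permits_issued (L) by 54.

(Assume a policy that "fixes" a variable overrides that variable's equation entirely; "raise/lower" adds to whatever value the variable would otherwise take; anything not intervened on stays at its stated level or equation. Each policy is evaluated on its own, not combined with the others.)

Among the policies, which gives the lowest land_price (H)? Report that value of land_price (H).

Policy A (N − 49):
  L = 16
  P = 40
  N = 46 − 49 = -3
  S = 240 + 6·16 − 5·40 − 3·(-3) = 145
  M = 12 − 4·16 + 5·(-3) + 3·145 = 368
  H = 34 − 5·16 − 4·(-3) + 4·368 = 1438
Policy B (S := 151, L + 27):
  L = 16 + 27 = 43
  P = 40
  N = 46
  S = 151
  M = 12 − 4·43 + 5·46 + 3·151 = 523
  H = 34 − 5·43 − 4·46 + 4·523 = 1727
Policy C (S := -7, L − 54):
  L = 16 − 54 = -38
  P = 40
  N = 46
  S = -7
  M = 12 − 4·(-38) + 5·46 + 3·(-7) = 373
  H = 34 − 5·(-38) − 4·46 + 4·373 = 1532
Comparing — Policy A: H=1438, Policy B: H=1727, Policy C: H=1532. Lowest is 1438 (Policy A).

1438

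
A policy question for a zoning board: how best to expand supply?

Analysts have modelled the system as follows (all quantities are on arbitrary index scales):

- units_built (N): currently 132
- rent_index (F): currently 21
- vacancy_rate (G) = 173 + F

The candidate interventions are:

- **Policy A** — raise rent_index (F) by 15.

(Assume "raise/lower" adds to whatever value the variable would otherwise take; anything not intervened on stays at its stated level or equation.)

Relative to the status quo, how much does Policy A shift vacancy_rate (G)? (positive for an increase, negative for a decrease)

15

Baseline:
  F = 21
  G = 173 + 21 = 194
Policy A (F + 15):
  F = 21 + 15 = 36
  G = 173 + 36 = 209
Change in G: 209 − 194 = 15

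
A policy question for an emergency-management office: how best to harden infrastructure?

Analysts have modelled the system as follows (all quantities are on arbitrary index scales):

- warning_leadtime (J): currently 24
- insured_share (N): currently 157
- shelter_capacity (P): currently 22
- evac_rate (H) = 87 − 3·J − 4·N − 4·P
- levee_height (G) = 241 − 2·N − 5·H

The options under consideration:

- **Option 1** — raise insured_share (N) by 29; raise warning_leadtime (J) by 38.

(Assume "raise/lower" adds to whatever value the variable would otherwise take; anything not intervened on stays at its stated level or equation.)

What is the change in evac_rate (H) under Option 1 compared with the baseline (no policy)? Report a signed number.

Baseline:
  J = 24
  N = 157
  P = 22
  H = 87 − 3·24 − 4·157 − 4·22 = -701
Option 1 (N + 29, J + 38):
  J = 24 + 38 = 62
  N = 157 + 29 = 186
  P = 22
  H = 87 − 3·62 − 4·186 − 4·22 = -931
Change in H: -931 − (-701) = -230

-230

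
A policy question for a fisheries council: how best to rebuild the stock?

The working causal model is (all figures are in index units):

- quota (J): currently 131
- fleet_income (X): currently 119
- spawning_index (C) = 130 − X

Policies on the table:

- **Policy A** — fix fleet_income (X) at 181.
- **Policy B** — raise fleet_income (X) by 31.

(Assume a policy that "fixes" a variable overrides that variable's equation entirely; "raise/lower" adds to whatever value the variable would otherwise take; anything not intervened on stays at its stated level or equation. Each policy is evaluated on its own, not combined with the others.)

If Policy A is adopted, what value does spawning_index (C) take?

Policy A (X := 181):
  X = 181
  C = 130 − 181 = -51

-51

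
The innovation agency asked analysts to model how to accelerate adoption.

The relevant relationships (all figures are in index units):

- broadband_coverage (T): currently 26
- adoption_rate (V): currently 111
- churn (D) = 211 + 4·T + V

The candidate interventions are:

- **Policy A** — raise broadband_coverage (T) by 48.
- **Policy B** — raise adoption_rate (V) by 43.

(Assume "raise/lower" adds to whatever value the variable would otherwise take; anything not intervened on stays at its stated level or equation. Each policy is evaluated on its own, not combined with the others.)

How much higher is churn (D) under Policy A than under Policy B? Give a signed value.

Policy A (T + 48):
  T = 26 + 48 = 74
  V = 111
  D = 211 + 4·74 + 111 = 618
Policy B (V + 43):
  T = 26
  V = 111 + 43 = 154
  D = 211 + 4·26 + 154 = 469
D: 618 − 469 = 149

149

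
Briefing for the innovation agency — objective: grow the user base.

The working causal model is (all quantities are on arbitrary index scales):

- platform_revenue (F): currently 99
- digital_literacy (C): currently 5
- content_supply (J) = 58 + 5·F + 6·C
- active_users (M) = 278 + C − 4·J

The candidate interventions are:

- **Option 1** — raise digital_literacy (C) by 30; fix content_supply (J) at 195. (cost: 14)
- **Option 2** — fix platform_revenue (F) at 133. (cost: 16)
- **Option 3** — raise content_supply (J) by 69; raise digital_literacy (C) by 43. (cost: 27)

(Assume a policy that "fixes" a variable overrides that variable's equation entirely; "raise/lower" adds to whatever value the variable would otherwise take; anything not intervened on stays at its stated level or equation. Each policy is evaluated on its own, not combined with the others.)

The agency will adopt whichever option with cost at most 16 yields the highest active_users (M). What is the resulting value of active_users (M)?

-467

Option 1 (C + 30, J := 195):
  F = 99
  C = 5 + 30 = 35
  J = 195
  M = 278 + 35 − 4·195 = -467
Option 2 (F := 133):
  F = 133
  C = 5
  J = 58 + 5·133 + 6·5 = 753
  M = 278 + 5 − 4·753 = -2729
Comparing — Option 1: M=-467, Option 2: M=-2729. Highest is -467 (Option 1).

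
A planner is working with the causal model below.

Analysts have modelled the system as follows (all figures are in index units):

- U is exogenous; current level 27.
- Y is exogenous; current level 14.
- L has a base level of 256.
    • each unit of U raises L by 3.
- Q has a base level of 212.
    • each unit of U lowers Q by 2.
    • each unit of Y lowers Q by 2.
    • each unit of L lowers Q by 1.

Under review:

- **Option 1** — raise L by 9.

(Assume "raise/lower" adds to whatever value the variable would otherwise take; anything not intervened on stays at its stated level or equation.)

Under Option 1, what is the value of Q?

-216

Option 1 (L + 9):
  U = 27
  Y = 14
  L = 256 + 3·27 (+9 from intervention) = 346
  Q = 212 − 2·27 − 2·14 − 346 = -216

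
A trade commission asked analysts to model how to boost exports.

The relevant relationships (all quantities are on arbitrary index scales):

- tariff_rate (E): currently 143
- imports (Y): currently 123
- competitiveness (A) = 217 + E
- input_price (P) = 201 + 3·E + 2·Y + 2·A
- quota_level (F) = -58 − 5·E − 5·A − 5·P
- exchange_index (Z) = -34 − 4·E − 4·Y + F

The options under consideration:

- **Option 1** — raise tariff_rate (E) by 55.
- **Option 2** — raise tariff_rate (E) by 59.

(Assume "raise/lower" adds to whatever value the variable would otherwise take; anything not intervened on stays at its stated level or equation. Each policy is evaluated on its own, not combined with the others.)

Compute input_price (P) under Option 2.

Option 2 (E + 59):
  E = 143 + 59 = 202
  Y = 123
  A = 217 + 202 = 419
  P = 201 + 3·202 + 2·123 + 2·419 = 1891

1891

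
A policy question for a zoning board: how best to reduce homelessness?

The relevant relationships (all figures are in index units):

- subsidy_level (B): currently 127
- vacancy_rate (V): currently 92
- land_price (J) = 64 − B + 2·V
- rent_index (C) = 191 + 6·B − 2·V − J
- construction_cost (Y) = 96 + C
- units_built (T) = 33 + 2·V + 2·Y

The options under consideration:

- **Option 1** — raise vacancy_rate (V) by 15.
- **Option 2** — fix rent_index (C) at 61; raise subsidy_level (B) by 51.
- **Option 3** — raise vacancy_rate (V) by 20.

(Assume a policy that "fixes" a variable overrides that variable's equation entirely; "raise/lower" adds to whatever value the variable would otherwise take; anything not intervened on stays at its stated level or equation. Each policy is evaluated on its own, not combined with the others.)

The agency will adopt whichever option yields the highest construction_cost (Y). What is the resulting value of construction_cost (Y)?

684

Option 1 (V + 15):
  B = 127
  V = 92 + 15 = 107
  J = 64 − 127 + 2·107 = 151
  C = 191 + 6·127 − 2·107 − 151 = 588
  Y = 96 + 588 = 684
Option 2 (C := 61, B + 51):
  B = 127 + 51 = 178
  V = 92
  J = 64 − 178 + 2·92 = 70
  C = 61
  Y = 96 + 61 = 157
Option 3 (V + 20):
  B = 127
  V = 92 + 20 = 112
  J = 64 − 127 + 2·112 = 161
  C = 191 + 6·127 − 2·112 − 161 = 568
  Y = 96 + 568 = 664
Comparing — Option 1: Y=684, Option 2: Y=157, Option 3: Y=664. Highest is 684 (Option 1).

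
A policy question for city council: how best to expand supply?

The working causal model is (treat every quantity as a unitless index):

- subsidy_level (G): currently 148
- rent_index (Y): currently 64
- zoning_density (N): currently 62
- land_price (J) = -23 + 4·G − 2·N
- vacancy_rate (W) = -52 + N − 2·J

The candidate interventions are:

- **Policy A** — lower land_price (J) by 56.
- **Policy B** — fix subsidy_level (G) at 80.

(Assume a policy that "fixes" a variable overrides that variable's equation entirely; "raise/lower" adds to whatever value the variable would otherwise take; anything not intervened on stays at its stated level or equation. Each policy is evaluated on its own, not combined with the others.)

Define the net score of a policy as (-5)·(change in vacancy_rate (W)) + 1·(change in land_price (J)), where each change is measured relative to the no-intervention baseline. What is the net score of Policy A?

-616

Baseline:
  G = 148
  N = 62
  J = -23 + 4·148 − 2·62 = 445
  W = -52 + 62 − 2·445 = -880
Policy A (J − 56):
  G = 148
  N = 62
  J = -23 + 4·148 − 2·62 (−56 from intervention) = 389
  W = -52 + 62 − 2·389 = -768
ΔW = -768 − (-880) = 112; ΔJ = 389 − 445 = -56
Score = (-5)·112 + 1·(-56) = -616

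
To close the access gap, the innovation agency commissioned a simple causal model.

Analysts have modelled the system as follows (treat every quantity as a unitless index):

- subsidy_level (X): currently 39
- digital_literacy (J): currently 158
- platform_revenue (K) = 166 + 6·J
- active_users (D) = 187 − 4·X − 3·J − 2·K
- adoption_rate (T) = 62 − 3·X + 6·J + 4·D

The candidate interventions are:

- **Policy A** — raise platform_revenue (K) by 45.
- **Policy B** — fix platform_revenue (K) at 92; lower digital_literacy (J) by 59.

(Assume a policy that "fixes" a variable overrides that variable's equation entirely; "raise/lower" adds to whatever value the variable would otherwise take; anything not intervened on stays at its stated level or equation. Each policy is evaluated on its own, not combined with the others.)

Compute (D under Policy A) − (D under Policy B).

Policy A (K + 45):
  X = 39
  J = 158
  K = 166 + 6·158 (+45 from intervention) = 1159
  D = 187 − 4·39 − 3·158 − 2·1159 = -2761
Policy B (K := 92, J − 59):
  X = 39
  J = 158 − 59 = 99
  K = 92
  D = 187 − 4·39 − 3·99 − 2·92 = -450
D: -2761 − (-450) = -2311

-2311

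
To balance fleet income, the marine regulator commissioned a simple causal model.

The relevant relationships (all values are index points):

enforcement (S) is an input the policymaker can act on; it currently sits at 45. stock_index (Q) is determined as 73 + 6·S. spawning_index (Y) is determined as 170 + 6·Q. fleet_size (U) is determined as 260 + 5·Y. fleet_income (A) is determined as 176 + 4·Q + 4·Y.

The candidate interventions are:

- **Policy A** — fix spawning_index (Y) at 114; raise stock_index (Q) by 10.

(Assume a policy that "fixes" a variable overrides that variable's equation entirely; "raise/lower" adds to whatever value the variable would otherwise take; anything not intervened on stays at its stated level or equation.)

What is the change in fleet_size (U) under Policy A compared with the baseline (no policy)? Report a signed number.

Baseline:
  S = 45
  Q = 73 + 6·45 = 343
  Y = 170 + 6·343 = 2228
  U = 260 + 5·2228 = 11400
Policy A (Y := 114, Q + 10):
  S = 45
  Q = 73 + 6·45 (+10 from intervention) = 353
  Y = 114
  U = 260 + 5·114 = 830
Change in U: 830 − 11400 = -10570

-10570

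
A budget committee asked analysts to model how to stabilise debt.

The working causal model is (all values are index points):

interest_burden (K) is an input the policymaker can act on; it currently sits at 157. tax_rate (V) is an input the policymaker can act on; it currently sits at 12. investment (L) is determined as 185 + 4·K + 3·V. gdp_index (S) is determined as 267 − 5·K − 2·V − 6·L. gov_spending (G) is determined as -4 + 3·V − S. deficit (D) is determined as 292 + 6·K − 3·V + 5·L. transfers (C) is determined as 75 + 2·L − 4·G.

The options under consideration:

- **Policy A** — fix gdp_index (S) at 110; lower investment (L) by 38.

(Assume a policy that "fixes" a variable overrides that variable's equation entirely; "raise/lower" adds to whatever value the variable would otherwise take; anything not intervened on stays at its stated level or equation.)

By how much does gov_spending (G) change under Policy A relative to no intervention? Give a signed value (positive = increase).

-5746

Baseline:
  K = 157
  V = 12
  L = 185 + 4·157 + 3·12 = 849
  S = 267 − 5·157 − 2·12 − 6·849 = -5636
  G = -4 + 3·12 − (-5636) = 5668
Policy A (S := 110, L − 38):
  K = 157
  V = 12
  L = 185 + 4·157 + 3·12 (−38 from intervention) = 811
  S = 110
  G = -4 + 3·12 − 110 = -78
Change in G: -78 − 5668 = -5746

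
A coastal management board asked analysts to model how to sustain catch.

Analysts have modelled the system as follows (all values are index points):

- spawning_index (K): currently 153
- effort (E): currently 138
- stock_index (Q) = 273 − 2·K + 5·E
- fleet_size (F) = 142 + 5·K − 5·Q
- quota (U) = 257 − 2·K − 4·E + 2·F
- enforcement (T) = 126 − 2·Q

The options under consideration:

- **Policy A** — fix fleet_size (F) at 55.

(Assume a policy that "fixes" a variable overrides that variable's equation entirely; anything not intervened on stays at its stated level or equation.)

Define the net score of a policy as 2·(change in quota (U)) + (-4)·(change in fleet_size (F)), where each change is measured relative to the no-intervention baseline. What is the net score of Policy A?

Baseline:
  K = 153
  E = 138
  Q = 273 − 2·153 + 5·138 = 657
  F = 142 + 5·153 − 5·657 = -2378
  U = 257 − 2·153 − 4·138 + 2·(-2378) = -5357
Policy A (F := 55):
  K = 153
  E = 138
  Q = 273 − 2·153 + 5·138 = 657
  F = 55
  U = 257 − 2·153 − 4·138 + 2·55 = -491
ΔU = -491 − (-5357) = 4866; ΔF = 55 − (-2378) = 2433
Score = 2·4866 + (-4)·2433 = 0

0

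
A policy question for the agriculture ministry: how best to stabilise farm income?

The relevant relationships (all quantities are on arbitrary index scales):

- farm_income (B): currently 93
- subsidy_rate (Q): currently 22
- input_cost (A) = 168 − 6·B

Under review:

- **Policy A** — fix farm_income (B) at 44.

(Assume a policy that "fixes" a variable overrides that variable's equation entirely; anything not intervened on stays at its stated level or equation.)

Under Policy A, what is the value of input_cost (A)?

Policy A (B := 44):
  B = 44
  A = 168 − 6·44 = -96

-96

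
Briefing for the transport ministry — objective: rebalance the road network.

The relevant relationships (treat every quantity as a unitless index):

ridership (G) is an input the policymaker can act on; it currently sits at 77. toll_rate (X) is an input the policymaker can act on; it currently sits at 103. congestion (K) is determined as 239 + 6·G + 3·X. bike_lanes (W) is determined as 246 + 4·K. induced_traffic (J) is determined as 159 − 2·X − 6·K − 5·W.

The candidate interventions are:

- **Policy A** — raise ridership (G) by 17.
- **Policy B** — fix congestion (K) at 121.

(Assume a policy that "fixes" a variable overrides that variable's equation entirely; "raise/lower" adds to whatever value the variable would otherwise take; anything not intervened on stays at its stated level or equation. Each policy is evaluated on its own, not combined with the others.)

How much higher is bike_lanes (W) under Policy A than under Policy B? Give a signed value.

Policy A (G + 17):
  G = 77 + 17 = 94
  X = 103
  K = 239 + 6·94 + 3·103 = 1112
  W = 246 + 4·1112 = 4694
Policy B (K := 121):
  G = 77
  X = 103
  K = 121
  W = 246 + 4·121 = 730
W: 4694 − 730 = 3964

3964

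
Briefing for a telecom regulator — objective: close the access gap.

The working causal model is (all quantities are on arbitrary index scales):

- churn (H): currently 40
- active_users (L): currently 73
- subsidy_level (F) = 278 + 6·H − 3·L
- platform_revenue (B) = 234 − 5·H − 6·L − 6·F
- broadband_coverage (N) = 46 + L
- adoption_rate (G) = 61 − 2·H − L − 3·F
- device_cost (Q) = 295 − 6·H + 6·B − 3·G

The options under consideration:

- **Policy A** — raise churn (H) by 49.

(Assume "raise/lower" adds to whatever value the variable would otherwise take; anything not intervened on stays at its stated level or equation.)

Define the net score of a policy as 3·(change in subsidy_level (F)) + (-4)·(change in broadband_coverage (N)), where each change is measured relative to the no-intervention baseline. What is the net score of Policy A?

882

Baseline:
  H = 40
  L = 73
  F = 278 + 6·40 − 3·73 = 299
  N = 46 + 73 = 119
Policy A (H + 49):
  H = 40 + 49 = 89
  L = 73
  F = 278 + 6·89 − 3·73 = 593
  N = 46 + 73 = 119
ΔF = 593 − 299 = 294; ΔN = 119 − 119 = 0
Score = 3·294 + (-4)·0 = 882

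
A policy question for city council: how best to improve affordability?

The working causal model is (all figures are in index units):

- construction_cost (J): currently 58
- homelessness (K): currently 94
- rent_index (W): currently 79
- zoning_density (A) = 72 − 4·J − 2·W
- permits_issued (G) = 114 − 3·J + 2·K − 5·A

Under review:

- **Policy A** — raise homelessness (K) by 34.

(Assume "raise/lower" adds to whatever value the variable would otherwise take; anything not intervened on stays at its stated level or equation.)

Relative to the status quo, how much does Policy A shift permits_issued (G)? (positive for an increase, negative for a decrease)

Baseline:
  J = 58
  K = 94
  W = 79
  A = 72 − 4·58 − 2·79 = -318
  G = 114 − 3·58 + 2·94 − 5·(-318) = 1718
Policy A (K + 34):
  J = 58
  K = 94 + 34 = 128
  W = 79
  A = 72 − 4·58 − 2·79 = -318
  G = 114 − 3·58 + 2·128 − 5·(-318) = 1786
Change in G: 1786 − 1718 = 68

68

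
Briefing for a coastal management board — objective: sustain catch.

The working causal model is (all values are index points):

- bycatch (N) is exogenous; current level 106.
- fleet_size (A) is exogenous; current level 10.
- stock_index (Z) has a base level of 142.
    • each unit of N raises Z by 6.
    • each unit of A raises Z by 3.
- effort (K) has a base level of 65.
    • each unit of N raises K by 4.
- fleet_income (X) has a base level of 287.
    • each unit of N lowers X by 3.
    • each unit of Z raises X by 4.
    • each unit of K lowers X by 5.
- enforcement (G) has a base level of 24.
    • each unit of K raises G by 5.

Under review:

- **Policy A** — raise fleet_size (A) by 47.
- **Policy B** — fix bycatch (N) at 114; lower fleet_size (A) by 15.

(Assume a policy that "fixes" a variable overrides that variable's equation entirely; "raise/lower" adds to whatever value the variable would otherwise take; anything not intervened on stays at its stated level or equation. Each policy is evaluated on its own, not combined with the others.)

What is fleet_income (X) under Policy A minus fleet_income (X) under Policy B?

736

Policy A (A + 47):
  N = 106
  A = 10 + 47 = 57
  Z = 142 + 6·106 + 3·57 = 949
  K = 65 + 4·106 = 489
  X = 287 − 3·106 + 4·949 − 5·489 = 1320
Policy B (N := 114, A − 15):
  N = 114
  A = 10 − 15 = -5
  Z = 142 + 6·114 + 3·(-5) = 811
  K = 65 + 4·114 = 521
  X = 287 − 3·114 + 4·811 − 5·521 = 584
X: 1320 − 584 = 736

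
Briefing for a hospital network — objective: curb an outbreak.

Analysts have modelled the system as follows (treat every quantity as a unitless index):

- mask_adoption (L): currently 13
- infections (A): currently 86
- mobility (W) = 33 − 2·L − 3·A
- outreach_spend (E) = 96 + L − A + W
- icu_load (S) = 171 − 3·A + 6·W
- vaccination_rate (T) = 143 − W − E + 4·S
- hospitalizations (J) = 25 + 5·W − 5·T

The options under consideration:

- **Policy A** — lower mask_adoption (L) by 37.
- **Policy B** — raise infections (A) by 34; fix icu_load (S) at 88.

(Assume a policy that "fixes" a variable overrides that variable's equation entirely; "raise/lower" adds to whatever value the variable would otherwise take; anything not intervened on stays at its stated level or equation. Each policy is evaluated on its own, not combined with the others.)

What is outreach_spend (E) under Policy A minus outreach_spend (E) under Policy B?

173

Policy A (L − 37):
  L = 13 − 37 = -24
  A = 86
  W = 33 − 2·(-24) − 3·86 = -177
  E = 96 + (-24) − 86 + (-177) = -191
Policy B (A + 34, S := 88):
  L = 13
  A = 86 + 34 = 120
  W = 33 − 2·13 − 3·120 = -353
  E = 96 + 13 − 120 + (-353) = -364
E: -191 − (-364) = 173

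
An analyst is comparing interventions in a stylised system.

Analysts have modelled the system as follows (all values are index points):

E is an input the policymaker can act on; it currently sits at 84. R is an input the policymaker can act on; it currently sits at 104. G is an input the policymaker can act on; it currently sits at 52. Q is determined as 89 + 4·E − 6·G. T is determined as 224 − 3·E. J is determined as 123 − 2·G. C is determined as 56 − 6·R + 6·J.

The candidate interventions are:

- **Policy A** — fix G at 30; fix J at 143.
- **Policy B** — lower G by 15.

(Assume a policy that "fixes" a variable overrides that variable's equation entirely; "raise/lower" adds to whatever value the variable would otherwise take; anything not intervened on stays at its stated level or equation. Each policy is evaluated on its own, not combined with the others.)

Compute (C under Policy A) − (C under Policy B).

564

Policy A (G := 30, J := 143):
  R = 104
  G = 30
  J = 143
  C = 56 − 6·104 + 6·143 = 290
Policy B (G − 15):
  R = 104
  G = 52 − 15 = 37
  J = 123 − 2·37 = 49
  C = 56 − 6·104 + 6·49 = -274
C: 290 − (-274) = 564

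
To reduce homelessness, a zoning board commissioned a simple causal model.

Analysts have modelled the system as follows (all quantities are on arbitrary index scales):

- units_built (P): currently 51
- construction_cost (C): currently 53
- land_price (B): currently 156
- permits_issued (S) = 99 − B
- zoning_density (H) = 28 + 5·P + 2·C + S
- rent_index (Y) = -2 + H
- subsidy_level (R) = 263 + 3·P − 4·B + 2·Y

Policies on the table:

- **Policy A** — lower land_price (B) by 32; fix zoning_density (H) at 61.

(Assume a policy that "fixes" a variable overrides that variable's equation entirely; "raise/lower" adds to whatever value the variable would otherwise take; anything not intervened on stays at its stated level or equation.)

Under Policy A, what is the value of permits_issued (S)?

Policy A (B − 32, H := 61):
  B = 156 − 32 = 124
  S = 99 − 124 = -25

-25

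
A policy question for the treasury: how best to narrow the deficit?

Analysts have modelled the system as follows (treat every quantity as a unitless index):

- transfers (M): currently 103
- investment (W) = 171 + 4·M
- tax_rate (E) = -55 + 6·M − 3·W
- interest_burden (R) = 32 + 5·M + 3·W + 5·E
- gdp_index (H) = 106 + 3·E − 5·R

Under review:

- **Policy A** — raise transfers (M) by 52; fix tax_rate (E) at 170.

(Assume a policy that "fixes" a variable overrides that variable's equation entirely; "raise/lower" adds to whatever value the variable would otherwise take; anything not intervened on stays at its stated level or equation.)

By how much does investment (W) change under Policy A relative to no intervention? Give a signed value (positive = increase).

208

Baseline:
  M = 103
  W = 171 + 4·103 = 583
Policy A (M + 52, E := 170):
  M = 103 + 52 = 155
  W = 171 + 4·155 = 791
Change in W: 791 − 583 = 208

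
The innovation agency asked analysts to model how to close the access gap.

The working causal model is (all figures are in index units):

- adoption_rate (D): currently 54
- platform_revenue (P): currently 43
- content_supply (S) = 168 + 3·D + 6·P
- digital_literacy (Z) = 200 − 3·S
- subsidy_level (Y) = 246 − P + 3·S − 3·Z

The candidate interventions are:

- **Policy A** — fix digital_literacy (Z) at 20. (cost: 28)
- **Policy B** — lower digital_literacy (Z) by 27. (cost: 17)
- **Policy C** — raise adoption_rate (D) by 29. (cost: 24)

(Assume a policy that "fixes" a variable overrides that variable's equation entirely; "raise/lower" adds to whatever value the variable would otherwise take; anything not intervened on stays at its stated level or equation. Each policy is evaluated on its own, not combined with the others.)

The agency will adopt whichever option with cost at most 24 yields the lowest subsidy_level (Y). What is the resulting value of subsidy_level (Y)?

Policy B (Z − 27):
  D = 54
  P = 43
  S = 168 + 3·54 + 6·43 = 588
  Z = 200 − 3·588 (−27 from intervention) = -1591
  Y = 246 − 43 + 3·588 − 3·(-1591) = 6740
Policy C (D + 29):
  D = 54 + 29 = 83
  P = 43
  S = 168 + 3·83 + 6·43 = 675
  Z = 200 − 3·675 = -1825
  Y = 246 − 43 + 3·675 − 3·(-1825) = 7703
Comparing — Policy B: Y=6740, Policy C: Y=7703. Lowest is 6740 (Policy B).

6740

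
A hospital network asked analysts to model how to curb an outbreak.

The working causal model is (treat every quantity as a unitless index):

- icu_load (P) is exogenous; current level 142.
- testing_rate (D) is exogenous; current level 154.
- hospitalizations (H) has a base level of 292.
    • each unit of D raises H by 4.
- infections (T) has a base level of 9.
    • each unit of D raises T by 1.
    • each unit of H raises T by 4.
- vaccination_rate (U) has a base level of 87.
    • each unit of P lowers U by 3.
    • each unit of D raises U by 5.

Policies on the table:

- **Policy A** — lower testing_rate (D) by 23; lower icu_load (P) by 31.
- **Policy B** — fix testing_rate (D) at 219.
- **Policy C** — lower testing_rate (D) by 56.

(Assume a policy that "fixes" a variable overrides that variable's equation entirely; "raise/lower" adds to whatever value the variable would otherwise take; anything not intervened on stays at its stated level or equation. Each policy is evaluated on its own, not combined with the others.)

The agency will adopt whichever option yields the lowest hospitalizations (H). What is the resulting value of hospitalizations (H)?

684

Policy A (D − 23, P − 31):
  D = 154 − 23 = 131
  H = 292 + 4·131 = 816
Policy B (D := 219):
  D = 219
  H = 292 + 4·219 = 1168
Policy C (D − 56):
  D = 154 − 56 = 98
  H = 292 + 4·98 = 684
Comparing — Policy A: H=816, Policy B: H=1168, Policy C: H=684. Lowest is 684 (Policy C).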